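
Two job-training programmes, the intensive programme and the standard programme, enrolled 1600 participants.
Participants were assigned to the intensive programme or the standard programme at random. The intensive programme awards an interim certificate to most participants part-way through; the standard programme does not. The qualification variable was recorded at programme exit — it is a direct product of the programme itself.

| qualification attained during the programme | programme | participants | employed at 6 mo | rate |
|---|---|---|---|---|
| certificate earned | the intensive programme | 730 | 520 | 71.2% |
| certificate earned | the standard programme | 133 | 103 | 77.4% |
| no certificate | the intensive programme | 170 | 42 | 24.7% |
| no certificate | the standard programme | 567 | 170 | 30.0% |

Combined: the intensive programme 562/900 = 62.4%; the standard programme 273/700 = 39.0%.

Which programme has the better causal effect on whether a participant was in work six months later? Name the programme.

the intensive programme

Qualification attained during the programme is recorded after the programme and is itself shifted by it — it sits on the causal path from programme to outcome. Conditioning on a mediator would strip out part of the effect we want; the pooled comparison gives the total causal effect.
Pooled: the intensive programme 62.4% vs the standard programme 39.0%; the intensive programme is higher overall.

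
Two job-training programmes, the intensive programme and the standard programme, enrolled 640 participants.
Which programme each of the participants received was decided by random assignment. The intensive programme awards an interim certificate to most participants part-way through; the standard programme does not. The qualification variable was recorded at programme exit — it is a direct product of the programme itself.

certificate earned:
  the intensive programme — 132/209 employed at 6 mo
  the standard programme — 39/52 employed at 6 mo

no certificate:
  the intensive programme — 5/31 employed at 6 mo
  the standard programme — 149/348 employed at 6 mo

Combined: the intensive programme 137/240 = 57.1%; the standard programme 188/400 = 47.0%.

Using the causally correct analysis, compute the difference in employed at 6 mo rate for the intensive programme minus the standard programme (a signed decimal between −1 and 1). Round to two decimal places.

+0.10

the standard programme is higher inside every qualification attained during the programme stratum but the intensive programme is higher in aggregate. Whether to stratify depends on how qualification attained during the programme relates to the programme.
Because the programme influences qualification attained during the programme, qualification attained during the programme is a post-treatment mediator, not a confounder. Stratifying on it would bias the estimate; the causal effect is the crude pooled difference.
The causal difference is the pooled difference: 0.571 − 0.470 = +0.101.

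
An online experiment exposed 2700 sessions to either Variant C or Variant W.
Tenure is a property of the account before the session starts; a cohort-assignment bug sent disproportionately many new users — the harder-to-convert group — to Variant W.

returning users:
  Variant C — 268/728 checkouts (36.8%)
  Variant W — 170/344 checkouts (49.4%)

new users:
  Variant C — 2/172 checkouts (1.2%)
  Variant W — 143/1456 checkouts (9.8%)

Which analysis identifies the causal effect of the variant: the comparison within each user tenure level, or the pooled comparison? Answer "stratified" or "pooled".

User tenure satisfies the back-door criterion: it is not a descendant of the variant, and it blocks the spurious path from variant to outcome. Adjusting for it (i.e., using the within-user tenure rates) gives the causal effect.
Within each level — returning users: 36.8% vs 49.4%; new users: 1.2% vs 9.8% — Variant W is higher every time.

stratified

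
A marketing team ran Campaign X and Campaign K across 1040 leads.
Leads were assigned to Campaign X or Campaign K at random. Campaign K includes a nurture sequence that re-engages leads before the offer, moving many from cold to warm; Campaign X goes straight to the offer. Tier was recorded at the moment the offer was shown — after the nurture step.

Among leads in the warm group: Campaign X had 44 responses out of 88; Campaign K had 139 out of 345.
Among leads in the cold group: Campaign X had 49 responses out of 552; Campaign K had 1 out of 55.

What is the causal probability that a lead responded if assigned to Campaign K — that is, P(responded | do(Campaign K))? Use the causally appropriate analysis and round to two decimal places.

0.35

The stratified and pooled comparisons disagree (Campaign X wins within each engagement tier; Campaign K wins overall), so the answer turns on the causal role of engagement tier.
Engagement tier lies on the pathway campaign → engagement tier → outcome, so adjusting for it blocks the indirect effect. For the total causal effect of campaign, use the unadjusted pooled rates.
So P(outcome | do(Campaign K)) is just the pooled rate for Campaign K: 140/400 = 0.350.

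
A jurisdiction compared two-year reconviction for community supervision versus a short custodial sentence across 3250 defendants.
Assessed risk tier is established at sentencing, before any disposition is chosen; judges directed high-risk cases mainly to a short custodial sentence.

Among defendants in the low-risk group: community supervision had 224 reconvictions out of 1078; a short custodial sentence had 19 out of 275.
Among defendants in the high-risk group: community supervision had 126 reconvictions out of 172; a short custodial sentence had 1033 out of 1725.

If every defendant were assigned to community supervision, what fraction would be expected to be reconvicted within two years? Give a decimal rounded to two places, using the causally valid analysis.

Within every assessed risk tier level a short custodial sentence has the lower rate, yet pooled community supervision does — Simpson's reversal.
Assessed risk tier differs across dispositions for reasons unrelated to any effect of the disposition itself, and it separately predicts the outcome — a classic confounder. We must compare within assessed risk tier levels.
Standardising community supervision to the population assessed risk tier mix: 0.416·224/1078 + 0.584·126/172 = 0.514.

0.51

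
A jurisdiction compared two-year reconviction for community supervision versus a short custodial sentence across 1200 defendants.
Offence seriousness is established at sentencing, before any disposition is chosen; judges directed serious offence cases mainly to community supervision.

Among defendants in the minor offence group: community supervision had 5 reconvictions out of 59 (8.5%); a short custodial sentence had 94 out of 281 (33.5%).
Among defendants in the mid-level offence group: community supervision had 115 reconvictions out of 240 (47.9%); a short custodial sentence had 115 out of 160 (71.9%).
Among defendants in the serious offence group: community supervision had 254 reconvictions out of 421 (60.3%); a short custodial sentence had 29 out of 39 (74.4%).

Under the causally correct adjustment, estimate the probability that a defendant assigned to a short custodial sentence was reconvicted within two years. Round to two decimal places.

0.62

Within every offence seriousness level community supervision has the lower rate, yet pooled a short custodial sentence does — Simpson's reversal.
Nothing the disposition does changes offence seriousness; the imbalance is an allocation artefact. With offence seriousness also predicting the outcome, the pooled figure is confounded, and the within-stratum comparison is the causal one.
Standardising a short custodial sentence to the population offence seriousness mix: 0.283·94/281 + 0.333·115/160 + 0.383·29/39 = 0.619.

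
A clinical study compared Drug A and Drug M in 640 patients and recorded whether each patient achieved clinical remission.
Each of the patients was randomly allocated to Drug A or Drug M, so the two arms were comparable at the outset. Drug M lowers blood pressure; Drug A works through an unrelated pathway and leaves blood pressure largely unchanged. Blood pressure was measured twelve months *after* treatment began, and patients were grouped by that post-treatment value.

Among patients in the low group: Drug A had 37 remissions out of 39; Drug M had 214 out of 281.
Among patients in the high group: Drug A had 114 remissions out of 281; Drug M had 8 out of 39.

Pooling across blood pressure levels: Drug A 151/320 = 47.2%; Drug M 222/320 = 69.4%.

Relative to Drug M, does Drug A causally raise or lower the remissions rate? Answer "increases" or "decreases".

decreases

The distribution of blood pressure is itself part of what the drug does — it is an intermediate outcome. Holding it fixed would remove that part of the effect; the total effect is the pooled difference.
Pooled: Drug A 47.2% vs Drug M 69.4%; Drug M is higher overall.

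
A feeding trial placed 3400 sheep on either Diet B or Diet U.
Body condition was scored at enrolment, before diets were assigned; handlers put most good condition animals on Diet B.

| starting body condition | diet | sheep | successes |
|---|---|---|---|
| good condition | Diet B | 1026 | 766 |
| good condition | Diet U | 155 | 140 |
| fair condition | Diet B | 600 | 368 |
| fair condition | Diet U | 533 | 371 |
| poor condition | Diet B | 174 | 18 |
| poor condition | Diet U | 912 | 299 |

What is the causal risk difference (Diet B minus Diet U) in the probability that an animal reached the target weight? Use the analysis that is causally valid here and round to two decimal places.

-0.15

Within every starting body condition level Diet U has the higher rate, yet pooled Diet B does — Simpson's reversal.
Nothing the diet does changes starting body condition; the imbalance is an allocation artefact. With starting body condition also predicting the outcome, the pooled figure is confounded, and the within-stratum comparison is the causal one.
Adjusting over the population distribution of starting body condition: 0.347·(0.747−0.903) + 0.333·(0.613−0.696) + 0.319·(0.103−0.328) = -0.154.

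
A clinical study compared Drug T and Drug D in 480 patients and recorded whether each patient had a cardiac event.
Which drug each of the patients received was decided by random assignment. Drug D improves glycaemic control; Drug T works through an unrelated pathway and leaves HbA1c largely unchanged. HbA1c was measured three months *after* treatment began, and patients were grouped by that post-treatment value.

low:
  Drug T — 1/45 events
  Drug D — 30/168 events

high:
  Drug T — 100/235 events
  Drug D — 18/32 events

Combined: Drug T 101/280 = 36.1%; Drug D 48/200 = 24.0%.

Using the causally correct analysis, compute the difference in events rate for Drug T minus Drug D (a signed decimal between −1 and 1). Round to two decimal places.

Within every HbA1c level Drug T has the lower rate, yet pooled Drug D does — Simpson's reversal.
HbA1c lies on the pathway drug → HbA1c → outcome, so adjusting for it blocks the indirect effect. For the total causal effect of drug, use the unadjusted pooled rates.
The causal difference is the pooled difference: 0.361 − 0.240 = +0.121.

+0.12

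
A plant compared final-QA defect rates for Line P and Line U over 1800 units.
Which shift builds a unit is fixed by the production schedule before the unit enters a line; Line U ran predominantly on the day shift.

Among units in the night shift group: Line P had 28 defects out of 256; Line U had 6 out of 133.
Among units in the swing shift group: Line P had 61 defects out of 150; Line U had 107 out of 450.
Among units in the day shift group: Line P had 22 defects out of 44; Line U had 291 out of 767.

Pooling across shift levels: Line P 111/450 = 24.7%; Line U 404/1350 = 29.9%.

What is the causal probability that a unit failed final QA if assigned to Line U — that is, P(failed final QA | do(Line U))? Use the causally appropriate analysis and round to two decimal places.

0.26

The shift-specific comparison favours Line U throughout, but the pooled figures favour Line P. The question is whether to condition on shift.
Shift differs across lines for reasons unrelated to any effect of the line itself, and it separately predicts the outcome — a classic confounder. We must compare within shift levels.
Standardising Line U to the population shift mix: 0.216·6/133 + 0.333·107/450 + 0.451·291/767 = 0.260.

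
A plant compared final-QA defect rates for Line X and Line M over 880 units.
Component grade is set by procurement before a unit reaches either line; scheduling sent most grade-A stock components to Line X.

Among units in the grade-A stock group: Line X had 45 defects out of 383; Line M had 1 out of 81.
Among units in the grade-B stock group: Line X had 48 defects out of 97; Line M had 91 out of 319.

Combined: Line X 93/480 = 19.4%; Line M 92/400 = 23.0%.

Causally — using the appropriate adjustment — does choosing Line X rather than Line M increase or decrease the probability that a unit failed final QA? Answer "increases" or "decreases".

increases

Component grade differs across lines for reasons unrelated to any effect of the line itself, and it separately predicts the outcome — a classic confounder. We must compare within component grade levels.
Within each level — grade-A stock: 11.7% vs 1.2%; grade-B stock: 49.5% vs 28.5% — Line M is lower every time.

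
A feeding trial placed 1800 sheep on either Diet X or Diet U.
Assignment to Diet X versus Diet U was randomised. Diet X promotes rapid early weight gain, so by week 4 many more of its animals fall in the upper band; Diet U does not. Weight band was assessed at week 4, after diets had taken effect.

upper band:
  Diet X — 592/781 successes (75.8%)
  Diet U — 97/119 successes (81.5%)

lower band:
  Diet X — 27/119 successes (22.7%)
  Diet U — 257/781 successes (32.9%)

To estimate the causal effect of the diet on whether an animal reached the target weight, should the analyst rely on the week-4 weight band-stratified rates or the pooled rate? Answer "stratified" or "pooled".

Week-4 weight band here is a post-treatment variable shaped by the diet; conditioning on it would introduce bias rather than remove it. The overall comparison is the causal one.
Pooled: Diet X 68.8% vs Diet U 39.3%; Diet X is higher overall.

pooled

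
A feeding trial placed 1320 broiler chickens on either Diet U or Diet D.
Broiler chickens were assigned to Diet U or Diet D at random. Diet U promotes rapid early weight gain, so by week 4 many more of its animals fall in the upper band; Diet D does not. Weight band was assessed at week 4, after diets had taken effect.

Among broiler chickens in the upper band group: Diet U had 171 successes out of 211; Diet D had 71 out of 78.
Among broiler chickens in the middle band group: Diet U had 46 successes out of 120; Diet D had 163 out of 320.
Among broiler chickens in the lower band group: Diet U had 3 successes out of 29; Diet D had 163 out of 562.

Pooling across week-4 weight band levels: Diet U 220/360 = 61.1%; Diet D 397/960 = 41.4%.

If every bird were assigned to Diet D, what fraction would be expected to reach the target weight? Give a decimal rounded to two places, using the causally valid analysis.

The distribution of week-4 weight band is itself part of what the diet does — it is an intermediate outcome. Holding it fixed would remove that part of the effect; the total effect is the pooled difference.
So P(outcome | do(Diet D)) is just the pooled rate for Diet D: 397/960 = 0.414.

0.41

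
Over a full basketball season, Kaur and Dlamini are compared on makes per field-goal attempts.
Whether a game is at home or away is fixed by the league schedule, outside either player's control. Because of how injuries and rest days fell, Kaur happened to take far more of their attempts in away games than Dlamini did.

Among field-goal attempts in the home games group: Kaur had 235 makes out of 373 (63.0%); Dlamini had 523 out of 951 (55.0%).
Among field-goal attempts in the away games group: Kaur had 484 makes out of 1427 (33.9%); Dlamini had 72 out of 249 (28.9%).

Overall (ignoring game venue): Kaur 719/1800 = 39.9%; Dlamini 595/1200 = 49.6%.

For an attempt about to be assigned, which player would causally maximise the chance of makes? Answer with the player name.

Kaur

The game venue-specific comparison favours Kaur throughout, but the pooled figures favour Dlamini. The question is whether to condition on game venue.
Game venue differs across players for reasons unrelated to any effect of the player itself, and it separately predicts the outcome — a classic confounder. We must compare within game venue levels.
Within each level — home games: 63.0% vs 55.0%; away games: 33.9% vs 28.9% — Kaur is higher every time.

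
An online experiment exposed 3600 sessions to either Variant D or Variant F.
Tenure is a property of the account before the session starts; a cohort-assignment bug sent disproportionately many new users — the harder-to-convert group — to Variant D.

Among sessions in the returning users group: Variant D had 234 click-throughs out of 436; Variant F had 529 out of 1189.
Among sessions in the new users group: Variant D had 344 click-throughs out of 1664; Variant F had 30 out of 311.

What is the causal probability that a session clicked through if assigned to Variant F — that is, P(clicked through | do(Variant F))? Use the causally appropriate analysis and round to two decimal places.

The user tenure-specific comparison favours Variant D throughout, but the pooled figures favour Variant F. The question is whether to condition on user tenure.
The imbalance in user tenure arose from how sessions were allocated, not from anything the variant did; and user tenure independently affects the outcome. The pooled gap is confounded — condition on user tenure.
Standardising Variant F to the population user tenure mix: 0.451·529/1189 + 0.549·30/311 = 0.254.

0.25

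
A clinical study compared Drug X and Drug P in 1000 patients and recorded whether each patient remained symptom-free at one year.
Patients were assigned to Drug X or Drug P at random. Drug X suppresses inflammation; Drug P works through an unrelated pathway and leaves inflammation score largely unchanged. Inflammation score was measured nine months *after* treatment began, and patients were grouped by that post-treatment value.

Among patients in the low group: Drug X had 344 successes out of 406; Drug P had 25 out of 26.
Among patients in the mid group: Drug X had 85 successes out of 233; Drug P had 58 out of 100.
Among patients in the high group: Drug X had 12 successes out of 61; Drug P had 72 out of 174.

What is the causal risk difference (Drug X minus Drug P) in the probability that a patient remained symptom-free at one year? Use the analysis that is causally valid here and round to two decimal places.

+0.11

Within every inflammation score level Drug P has the higher rate, yet pooled Drug X does — Simpson's reversal.
Inflammation score is recorded after the drug and is itself shifted by it — it sits on the causal path from drug to outcome. Conditioning on a mediator would strip out part of the effect we want; the pooled comparison gives the total causal effect.
The causal difference is the pooled difference: 0.630 − 0.517 = +0.113.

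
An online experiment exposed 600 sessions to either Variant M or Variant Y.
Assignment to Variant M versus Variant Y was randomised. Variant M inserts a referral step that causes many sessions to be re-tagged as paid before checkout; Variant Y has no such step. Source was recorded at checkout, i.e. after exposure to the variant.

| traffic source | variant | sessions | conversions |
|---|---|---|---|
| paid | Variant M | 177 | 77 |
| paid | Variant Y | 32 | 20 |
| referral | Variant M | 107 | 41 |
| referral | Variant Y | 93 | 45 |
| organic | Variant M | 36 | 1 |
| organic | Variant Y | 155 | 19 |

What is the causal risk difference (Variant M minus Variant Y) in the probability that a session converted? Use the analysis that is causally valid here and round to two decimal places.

Because the variant influences traffic source, traffic source is a post-treatment mediator, not a confounder. Stratifying on it would bias the estimate; the causal effect is the crude pooled difference.
The causal difference is the pooled difference: 0.372 − 0.300 = +0.072.

+0.07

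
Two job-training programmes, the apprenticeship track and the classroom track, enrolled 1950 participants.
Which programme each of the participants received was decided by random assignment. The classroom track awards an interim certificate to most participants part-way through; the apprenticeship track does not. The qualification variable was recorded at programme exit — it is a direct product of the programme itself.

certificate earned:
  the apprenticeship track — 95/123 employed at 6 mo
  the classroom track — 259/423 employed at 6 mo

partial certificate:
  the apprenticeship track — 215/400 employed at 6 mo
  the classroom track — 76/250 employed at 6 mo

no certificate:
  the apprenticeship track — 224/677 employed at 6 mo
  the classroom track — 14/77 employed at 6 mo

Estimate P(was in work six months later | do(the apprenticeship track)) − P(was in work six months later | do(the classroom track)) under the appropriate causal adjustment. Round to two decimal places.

The distribution of qualification attained during the programme is itself part of what the programme does — it is an intermediate outcome. Holding it fixed would remove that part of the effect; the total effect is the pooled difference.
The causal difference is the pooled difference: 0.445 − 0.465 = -0.020.

-0.02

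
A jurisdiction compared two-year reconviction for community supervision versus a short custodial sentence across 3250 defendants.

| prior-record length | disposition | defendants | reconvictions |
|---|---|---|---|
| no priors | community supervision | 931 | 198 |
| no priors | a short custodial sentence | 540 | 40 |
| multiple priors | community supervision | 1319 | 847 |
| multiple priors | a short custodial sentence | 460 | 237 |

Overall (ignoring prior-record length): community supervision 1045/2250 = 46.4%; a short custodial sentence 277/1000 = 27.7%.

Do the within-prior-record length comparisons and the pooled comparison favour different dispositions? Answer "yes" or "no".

no

Within each prior-record length level (no priors 21.3% vs 7.4%; multiple priors 64.2% vs 51.5%), a short custodial sentence has the lower rate every time. Pooled: 46.4% vs 27.7% — a short custodial sentence has the lower rate overall. They agree.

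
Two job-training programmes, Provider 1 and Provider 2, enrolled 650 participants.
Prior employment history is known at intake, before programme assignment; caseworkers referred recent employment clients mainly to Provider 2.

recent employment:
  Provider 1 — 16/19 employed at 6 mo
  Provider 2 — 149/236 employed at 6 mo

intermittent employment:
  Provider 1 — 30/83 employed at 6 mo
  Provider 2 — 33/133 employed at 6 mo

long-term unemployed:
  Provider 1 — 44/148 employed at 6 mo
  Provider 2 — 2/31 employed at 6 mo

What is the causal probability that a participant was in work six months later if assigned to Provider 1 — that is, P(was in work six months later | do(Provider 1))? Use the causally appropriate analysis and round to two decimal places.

0.53

Prior employment history differs across programmes for reasons unrelated to any effect of the programme itself, and it separately predicts the outcome — a classic confounder. We must compare within prior employment history levels.
Standardising Provider 1 to the population prior employment history mix: 0.392·16/19 + 0.332·30/83 + 0.275·44/148 = 0.532.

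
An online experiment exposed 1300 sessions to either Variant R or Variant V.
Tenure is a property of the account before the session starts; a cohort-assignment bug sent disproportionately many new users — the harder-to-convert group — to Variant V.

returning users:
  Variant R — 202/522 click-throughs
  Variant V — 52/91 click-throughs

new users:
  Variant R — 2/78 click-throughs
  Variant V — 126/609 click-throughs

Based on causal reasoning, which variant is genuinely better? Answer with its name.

Variant V is higher inside every user tenure stratum but Variant R is higher in aggregate. Whether to stratify depends on how user tenure relates to the variant.
User tenure differs across variants for reasons unrelated to any effect of the variant itself, and it separately predicts the outcome — a classic confounder. We must compare within user tenure levels.
Within each level — returning users: 38.7% vs 57.1%; new users: 2.6% vs 20.7% — Variant V is higher every time.

Variant V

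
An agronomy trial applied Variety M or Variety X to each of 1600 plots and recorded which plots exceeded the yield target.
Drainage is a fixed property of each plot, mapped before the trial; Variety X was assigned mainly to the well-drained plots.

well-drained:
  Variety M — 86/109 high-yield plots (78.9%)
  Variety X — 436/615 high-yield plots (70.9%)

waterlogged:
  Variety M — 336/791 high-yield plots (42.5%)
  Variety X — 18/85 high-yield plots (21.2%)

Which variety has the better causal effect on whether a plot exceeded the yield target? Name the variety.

Variety M

Variety M is higher inside every field drainage stratum but Variety X is higher in aggregate. Whether to stratify depends on how field drainage relates to the variety.
Field drainage satisfies the back-door criterion: it is not a descendant of the variety, and it blocks the spurious path from variety to outcome. Adjusting for it (i.e., using the within-field drainage rates) gives the causal effect.
Within each level — well-drained: 78.9% vs 70.9%; waterlogged: 42.5% vs 21.2% — Variety M is higher every time.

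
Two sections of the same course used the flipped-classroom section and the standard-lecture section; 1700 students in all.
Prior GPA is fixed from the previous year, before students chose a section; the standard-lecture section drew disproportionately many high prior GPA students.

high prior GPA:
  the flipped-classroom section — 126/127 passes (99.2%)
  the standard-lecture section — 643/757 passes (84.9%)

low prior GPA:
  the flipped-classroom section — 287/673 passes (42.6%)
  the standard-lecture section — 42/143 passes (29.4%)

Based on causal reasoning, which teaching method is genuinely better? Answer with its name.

Here prior GPA band is a common cause — it drives both which teaching method a case falls under and the outcome. The crude comparison mixes populations; the stratum-specific rates are the causally relevant ones.
Within each level — high prior GPA: 99.2% vs 84.9%; low prior GPA: 42.6% vs 29.4% — the flipped-classroom section is higher every time.

the flipped-classroom section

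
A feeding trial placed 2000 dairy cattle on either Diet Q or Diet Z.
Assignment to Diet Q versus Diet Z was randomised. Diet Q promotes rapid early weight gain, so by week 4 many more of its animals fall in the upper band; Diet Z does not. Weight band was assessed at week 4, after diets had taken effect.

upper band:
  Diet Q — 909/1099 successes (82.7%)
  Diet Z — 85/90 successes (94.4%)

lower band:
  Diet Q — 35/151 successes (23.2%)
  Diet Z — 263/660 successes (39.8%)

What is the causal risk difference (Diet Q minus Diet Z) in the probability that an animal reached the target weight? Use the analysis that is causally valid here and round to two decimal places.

The distribution of week-4 weight band is itself part of what the diet does — it is an intermediate outcome. Holding it fixed would remove that part of the effect; the total effect is the pooled difference.
The causal difference is the pooled difference: 0.755 − 0.464 = +0.291.

+0.29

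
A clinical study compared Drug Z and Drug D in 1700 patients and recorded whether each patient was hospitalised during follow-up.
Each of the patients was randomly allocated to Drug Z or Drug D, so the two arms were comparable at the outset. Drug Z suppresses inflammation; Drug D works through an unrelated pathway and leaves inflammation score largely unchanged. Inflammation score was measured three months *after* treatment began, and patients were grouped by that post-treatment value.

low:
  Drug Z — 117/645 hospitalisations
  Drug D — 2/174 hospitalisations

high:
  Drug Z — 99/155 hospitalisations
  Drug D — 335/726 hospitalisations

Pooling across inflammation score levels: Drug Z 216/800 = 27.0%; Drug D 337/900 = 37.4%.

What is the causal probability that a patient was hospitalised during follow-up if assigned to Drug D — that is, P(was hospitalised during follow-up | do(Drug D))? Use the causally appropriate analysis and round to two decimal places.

Inflammation score is downstream of the drug. One should not condition on a consequence of treatment, so the overall rates are the right comparison.
So P(outcome | do(Drug D)) is just the pooled rate for Drug D: 337/900 = 0.374.

0.37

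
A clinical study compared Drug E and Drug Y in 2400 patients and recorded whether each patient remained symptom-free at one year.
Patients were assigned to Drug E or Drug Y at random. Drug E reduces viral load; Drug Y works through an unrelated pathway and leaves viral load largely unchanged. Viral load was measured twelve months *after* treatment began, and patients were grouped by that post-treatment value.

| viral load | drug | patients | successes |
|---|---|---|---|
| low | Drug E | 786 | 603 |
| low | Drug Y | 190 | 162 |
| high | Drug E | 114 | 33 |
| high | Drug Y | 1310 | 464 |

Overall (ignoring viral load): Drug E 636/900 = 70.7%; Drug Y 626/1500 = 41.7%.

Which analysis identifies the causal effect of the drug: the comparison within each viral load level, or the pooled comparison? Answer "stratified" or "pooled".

The stratified and pooled comparisons disagree (Drug Y wins within each viral load; Drug E wins overall), so the answer turns on the causal role of viral load.
Viral load is downstream of the drug. One should not condition on a consequence of treatment, so the overall rates are the right comparison.
Pooled: Drug E 70.7% vs Drug Y 41.7%; Drug E is higher overall.

pooled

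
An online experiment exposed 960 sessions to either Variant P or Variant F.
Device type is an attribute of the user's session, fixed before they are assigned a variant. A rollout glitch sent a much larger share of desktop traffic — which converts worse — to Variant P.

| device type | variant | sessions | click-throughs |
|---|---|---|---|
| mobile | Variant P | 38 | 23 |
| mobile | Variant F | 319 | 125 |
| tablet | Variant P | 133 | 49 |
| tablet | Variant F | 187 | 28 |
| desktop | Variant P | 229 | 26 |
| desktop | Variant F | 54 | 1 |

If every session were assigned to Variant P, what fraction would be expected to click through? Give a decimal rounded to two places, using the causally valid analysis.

Here device type is a common cause — it drives both which variant a case falls under and the outcome. The crude comparison mixes populations; the stratum-specific rates are the causally relevant ones.
Standardising Variant P to the population device type mix: 0.372·23/38 + 0.333·49/133 + 0.295·26/229 = 0.381.

0.38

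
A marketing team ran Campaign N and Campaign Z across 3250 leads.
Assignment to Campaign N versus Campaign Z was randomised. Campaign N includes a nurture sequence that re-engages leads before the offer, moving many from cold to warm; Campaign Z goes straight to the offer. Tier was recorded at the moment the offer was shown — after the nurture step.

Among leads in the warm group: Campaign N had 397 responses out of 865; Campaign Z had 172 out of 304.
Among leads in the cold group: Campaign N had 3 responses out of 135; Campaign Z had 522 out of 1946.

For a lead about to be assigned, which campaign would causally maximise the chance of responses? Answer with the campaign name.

The stratified and pooled comparisons disagree (Campaign Z wins within each engagement tier; Campaign N wins overall), so the answer turns on the causal role of engagement tier.
The distribution of engagement tier is itself part of what the campaign does — it is an intermediate outcome. Holding it fixed would remove that part of the effect; the total effect is the pooled difference.
Pooled: Campaign N 40.0% vs Campaign Z 30.8%; Campaign N is higher overall.

Campaign N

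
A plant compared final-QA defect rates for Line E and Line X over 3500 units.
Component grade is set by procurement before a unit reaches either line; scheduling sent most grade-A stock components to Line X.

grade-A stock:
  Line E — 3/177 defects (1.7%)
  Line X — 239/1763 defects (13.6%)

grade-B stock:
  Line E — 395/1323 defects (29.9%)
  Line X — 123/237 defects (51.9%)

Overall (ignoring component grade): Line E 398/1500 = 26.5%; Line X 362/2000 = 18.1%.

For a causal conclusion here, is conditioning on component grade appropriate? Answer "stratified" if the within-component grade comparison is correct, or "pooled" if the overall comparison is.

stratified

Here component grade is a common cause — it drives both which line a case falls under and the outcome. The crude comparison mixes populations; the stratum-specific rates are the causally relevant ones.
Within each level — grade-A stock: 1.7% vs 13.6%; grade-B stock: 29.9% vs 51.9% — Line E is lower every time.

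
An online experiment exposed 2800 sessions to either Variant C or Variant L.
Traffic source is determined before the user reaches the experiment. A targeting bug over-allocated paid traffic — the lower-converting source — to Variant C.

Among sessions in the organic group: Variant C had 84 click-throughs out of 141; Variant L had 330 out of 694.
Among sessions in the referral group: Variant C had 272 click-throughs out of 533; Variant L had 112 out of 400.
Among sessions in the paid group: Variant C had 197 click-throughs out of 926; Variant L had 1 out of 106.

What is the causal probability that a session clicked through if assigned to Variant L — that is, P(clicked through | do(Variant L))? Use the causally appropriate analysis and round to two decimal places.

Within every traffic source level Variant C has the higher rate, yet pooled Variant L does — Simpson's reversal.
Since traffic source is a pre-existing factor (not a product of the variant) and it affects the outcome on its own, it is a confounder. The stratified rates, not the pooled rate, identify the causal effect.
Standardising Variant L to the population traffic source mix: 0.298·330/694 + 0.333·112/400 + 0.369·1/106 = 0.239.

0.24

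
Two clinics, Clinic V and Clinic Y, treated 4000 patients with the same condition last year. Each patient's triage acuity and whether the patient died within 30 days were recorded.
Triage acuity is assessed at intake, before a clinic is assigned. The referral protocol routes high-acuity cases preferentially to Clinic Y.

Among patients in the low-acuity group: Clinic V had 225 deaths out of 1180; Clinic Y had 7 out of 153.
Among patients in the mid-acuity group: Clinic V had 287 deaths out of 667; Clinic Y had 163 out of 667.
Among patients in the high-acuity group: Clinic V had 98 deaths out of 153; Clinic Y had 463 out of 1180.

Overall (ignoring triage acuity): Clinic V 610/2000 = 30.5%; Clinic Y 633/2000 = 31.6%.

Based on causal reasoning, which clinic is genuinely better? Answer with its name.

Clinic Y is lower inside every triage acuity stratum but Clinic V is lower in aggregate. Whether to stratify depends on how triage acuity relates to the clinic.
Since triage acuity is a pre-existing factor (not a product of the clinic) and it affects the outcome on its own, it is a confounder. The stratified rates, not the pooled rate, identify the causal effect.
Within each level — low-acuity: 19.1% vs 4.6%; mid-acuity: 43.0% vs 24.4%; high-acuity: 64.1% vs 39.2% — Clinic Y is lower every time.

Clinic Y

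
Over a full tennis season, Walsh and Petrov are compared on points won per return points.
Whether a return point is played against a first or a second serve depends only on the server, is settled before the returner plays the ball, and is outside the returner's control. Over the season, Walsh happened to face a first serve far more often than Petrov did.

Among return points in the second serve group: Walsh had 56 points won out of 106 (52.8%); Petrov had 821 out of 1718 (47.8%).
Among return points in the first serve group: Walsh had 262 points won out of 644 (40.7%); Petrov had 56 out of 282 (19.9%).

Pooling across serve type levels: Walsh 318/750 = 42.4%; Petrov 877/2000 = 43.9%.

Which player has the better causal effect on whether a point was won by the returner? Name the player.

The imbalance in serve type arose from how return points were allocated, not from anything the player did; and serve type independently affects the outcome. The pooled gap is confounded — condition on serve type.
Within each level — second serve: 52.8% vs 47.8%; first serve: 40.7% vs 19.9% — Walsh is higher every time.

Walsh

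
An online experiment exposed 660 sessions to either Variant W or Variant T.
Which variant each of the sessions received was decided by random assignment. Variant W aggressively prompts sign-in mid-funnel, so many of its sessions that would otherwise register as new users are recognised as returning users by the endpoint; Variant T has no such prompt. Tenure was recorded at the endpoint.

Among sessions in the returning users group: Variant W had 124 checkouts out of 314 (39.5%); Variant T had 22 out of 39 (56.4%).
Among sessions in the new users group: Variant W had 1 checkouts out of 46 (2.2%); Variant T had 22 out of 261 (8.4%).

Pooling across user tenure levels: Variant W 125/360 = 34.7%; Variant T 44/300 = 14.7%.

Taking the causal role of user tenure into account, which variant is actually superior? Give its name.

User tenure is downstream of the variant. One should not condition on a consequence of treatment, so the overall rates are the right comparison.
Pooled: Variant W 34.7% vs Variant T 14.7%; Variant W is higher overall.

Variant W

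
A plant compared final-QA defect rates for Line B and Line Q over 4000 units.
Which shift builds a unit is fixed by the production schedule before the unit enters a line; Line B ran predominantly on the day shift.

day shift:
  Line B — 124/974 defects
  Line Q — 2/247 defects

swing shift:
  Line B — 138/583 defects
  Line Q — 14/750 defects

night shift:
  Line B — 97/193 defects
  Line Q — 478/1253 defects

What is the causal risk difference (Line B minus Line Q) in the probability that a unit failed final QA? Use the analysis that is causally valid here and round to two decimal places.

Within every shift level Line Q has the lower rate, yet pooled Line B does — Simpson's reversal.
Here shift is a common cause — it drives both which line a case falls under and the outcome. The crude comparison mixes populations; the stratum-specific rates are the causally relevant ones.
Adjusting over the population distribution of shift: 0.305·(0.127−0.008) + 0.333·(0.237−0.019) + 0.361·(0.503−0.381) = +0.153.

+0.15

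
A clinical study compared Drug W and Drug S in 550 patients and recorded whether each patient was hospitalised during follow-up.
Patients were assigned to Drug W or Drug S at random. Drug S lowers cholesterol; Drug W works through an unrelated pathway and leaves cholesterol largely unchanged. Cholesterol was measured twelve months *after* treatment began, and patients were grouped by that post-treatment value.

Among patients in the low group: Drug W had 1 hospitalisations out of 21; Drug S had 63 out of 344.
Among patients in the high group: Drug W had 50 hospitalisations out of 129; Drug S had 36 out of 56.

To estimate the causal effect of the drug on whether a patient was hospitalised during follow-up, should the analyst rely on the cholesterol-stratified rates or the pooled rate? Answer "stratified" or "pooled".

pooled

Stratifying would compare drugs among patients the drugs themselves sorted into cholesterol groups — a form of selection on an intermediate. The unconditioned pooled rates give the total causal effect.
Pooled: Drug W 34.0% vs Drug S 24.8%; Drug S is lower overall.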